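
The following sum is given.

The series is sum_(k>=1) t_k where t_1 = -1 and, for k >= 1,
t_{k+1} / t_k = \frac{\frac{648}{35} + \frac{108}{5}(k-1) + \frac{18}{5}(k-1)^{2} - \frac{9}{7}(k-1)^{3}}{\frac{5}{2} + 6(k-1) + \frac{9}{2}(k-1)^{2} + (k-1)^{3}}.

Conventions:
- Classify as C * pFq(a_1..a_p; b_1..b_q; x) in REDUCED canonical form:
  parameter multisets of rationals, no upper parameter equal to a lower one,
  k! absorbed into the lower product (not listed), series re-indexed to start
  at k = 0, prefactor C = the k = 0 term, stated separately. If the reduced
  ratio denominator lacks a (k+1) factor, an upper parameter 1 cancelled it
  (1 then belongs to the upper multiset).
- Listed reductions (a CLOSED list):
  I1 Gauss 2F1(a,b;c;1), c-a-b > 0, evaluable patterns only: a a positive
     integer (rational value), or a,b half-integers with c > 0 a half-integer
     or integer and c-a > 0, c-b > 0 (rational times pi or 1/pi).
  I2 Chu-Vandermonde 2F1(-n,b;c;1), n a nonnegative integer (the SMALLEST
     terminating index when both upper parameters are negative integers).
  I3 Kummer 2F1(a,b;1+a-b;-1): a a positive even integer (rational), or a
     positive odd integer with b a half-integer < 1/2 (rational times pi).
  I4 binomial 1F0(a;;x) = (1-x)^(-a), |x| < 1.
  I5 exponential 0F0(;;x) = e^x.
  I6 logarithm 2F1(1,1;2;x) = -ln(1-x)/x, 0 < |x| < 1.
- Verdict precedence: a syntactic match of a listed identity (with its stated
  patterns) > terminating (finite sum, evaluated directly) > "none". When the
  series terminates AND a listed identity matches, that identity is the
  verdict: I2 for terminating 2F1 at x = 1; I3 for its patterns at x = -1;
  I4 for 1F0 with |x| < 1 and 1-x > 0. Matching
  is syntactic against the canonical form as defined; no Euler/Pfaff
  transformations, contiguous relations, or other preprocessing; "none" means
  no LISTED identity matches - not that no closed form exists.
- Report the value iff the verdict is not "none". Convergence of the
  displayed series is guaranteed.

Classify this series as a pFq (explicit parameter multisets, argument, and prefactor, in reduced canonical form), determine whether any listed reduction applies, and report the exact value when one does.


Classification (C = -1): 3F2 with upper {-6, \frac{6}{5}, 2}, lower {1, \frac{5}{2}}, argument x = -\frac{9}{7}. Verdict: terminating - the sum ends at index 6 because -6 is a negative integer; exact evaluation follows. Exact value: -\frac{793817543647}{6565234375}.

Key step: x = -\frac{9}{7} and roots of the ratio polynomials (C = -1) are the negated parameters.
Consecutive-term ratio: r(k) = -\frac{9}{7} * (k-6) (k+\frac{6}{5}) (k+2) / [(k+1) (k+\frac{5}{2}) (k+1)] - rational in k, leading ratio -\frac{9}{7}; with t_0 = -1, classification follows.


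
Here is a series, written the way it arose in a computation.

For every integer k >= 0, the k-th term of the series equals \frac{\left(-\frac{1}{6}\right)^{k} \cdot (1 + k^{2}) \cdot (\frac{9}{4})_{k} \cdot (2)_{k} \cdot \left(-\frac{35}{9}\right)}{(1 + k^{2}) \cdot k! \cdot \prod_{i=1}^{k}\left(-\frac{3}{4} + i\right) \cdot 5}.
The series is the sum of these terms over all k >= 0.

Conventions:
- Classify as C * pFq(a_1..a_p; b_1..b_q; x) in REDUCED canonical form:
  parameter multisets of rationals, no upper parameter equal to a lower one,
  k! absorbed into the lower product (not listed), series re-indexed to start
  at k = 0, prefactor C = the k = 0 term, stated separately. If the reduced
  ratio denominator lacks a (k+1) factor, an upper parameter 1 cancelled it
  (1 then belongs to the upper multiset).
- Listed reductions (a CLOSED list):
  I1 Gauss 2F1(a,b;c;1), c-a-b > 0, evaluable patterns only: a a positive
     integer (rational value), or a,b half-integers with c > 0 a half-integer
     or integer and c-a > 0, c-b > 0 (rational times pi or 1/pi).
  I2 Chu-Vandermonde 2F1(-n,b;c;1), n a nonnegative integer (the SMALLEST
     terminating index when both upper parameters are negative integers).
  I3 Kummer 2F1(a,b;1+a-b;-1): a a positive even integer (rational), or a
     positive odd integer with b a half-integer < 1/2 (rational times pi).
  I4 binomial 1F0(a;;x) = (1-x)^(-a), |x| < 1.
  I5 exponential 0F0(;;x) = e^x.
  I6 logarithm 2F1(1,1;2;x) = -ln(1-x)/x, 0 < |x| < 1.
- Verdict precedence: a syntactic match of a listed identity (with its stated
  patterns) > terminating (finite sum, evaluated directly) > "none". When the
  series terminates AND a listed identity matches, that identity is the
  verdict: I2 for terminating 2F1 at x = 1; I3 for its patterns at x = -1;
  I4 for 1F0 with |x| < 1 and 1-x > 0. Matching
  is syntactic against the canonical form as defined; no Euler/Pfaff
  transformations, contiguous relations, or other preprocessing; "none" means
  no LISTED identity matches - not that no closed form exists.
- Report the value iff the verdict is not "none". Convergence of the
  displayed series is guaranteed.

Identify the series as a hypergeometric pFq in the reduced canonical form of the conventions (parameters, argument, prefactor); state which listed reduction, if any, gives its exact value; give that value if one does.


This is -\frac{7}{9} * 2F1(2, \frac{9}{4}; \frac{1}{4}; -\frac{1}{6}) in reduced canonical form. Verdict: none. No listed pattern accepts 2F1(2, \frac{9}{4}; \frac{1}{4}; -\frac{1}{6}).

First insight: t_0 being -\frac{7}{9}, the factor k^2 + 1 cancels (top and bottom), leaving C = -7/9.
Term ratio: r(k) = -\frac{1}{6} * (k+2) (k+\frac{9}{4}) / [(k+\frac{1}{4}) (k+1)] ; factor over Q: parameters, x = -\frac{1}{6}, and C = -\frac{7}{9}.


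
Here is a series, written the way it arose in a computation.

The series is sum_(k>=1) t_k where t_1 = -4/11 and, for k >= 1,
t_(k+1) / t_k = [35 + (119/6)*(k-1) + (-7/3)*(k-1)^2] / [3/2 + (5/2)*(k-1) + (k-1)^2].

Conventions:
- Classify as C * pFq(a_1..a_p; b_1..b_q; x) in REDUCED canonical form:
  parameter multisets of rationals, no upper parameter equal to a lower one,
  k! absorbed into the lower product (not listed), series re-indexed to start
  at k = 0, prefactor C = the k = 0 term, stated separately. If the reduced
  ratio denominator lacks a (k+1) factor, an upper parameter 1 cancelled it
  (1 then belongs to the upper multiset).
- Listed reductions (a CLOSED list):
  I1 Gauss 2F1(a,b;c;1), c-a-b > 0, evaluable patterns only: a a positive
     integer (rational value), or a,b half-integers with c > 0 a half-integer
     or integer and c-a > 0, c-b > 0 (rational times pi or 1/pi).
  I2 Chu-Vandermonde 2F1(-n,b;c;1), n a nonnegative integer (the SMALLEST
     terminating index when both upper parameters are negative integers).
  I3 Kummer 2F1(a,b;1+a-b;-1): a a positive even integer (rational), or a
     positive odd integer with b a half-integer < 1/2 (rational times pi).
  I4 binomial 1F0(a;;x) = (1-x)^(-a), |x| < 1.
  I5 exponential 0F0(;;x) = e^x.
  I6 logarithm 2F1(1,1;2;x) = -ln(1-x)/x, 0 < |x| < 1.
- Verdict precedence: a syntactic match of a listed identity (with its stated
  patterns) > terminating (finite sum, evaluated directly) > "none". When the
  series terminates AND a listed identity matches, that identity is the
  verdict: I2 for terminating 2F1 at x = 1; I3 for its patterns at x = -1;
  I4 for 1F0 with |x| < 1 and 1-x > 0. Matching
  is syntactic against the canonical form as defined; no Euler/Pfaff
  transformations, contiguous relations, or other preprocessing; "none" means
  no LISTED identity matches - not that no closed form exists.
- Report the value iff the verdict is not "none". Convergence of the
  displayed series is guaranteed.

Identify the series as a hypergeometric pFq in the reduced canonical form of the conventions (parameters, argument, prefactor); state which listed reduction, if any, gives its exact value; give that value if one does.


This is -4/11 * 1F0(-10; -; -7/3) in reduced canonical form. Verdict: terminating - no listed pattern fits, but -10 in the upper list cuts the series at k = 10; direct evaluation. Hence: -40000000000/649539.

Structural cue: x = (-7/3) and roots of the ratio polynomials (prefactor -4/11) are the negated parameters.
Term ratio: r(k) = (-7/3) * (k-10) / [(k+1)] - rational; roots negated = parameters, x = (-7/3), C = -4/11.


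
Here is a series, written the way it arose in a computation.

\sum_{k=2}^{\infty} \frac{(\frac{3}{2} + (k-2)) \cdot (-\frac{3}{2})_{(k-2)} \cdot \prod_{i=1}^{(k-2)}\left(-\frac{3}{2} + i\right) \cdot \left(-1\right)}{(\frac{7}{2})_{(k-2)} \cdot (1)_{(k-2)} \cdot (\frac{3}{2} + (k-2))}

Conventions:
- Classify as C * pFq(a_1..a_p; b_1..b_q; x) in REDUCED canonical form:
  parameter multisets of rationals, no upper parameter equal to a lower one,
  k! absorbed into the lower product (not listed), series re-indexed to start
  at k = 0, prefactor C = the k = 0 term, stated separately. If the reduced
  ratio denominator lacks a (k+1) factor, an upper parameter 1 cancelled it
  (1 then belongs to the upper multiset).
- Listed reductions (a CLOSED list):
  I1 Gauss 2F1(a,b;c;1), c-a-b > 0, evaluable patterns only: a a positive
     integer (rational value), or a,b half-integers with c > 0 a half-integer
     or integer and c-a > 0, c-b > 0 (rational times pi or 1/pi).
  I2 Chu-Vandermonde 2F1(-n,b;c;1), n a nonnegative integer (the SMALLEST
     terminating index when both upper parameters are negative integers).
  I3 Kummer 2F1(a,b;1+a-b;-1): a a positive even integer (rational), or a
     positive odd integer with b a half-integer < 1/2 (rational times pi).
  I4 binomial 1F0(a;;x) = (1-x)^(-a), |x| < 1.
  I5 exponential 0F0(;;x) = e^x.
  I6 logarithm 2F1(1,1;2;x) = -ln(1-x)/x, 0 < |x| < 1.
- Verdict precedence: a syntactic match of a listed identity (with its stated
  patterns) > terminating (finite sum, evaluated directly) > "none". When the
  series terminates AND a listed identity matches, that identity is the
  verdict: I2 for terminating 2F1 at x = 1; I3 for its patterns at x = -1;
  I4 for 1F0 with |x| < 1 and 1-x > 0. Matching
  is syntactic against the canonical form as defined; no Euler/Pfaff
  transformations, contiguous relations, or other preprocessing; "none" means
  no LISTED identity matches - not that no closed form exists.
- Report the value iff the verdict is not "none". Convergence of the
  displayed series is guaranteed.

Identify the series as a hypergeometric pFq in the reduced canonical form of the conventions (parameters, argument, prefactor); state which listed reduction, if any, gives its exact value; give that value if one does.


With C = -1: the canonical form is 2F1(-\frac{3}{2}, -\frac{1}{2}; \frac{7}{2}; 1). Verdict: this is Gauss's theorem I1 (half-integer case) (x = 1; upper {-\frac{3}{2}, -\frac{1}{2}} half-integers, c = \frac{7}{2} in the evaluable pattern). Sum: \left(-\frac{1575}{4096}\right) \cdot \pi.

First insight: from the first term -1: k + 3/2 divides numerator and denominator alike; C = -1, x = 1 after cancelling.
Term ratio: r(k) = 1 * (k-\frac{3}{2}) (k-\frac{1}{2}) / [(k+\frac{7}{2}) (k+1)] ; factor over Q: parameters, x = 1, and C = -1.


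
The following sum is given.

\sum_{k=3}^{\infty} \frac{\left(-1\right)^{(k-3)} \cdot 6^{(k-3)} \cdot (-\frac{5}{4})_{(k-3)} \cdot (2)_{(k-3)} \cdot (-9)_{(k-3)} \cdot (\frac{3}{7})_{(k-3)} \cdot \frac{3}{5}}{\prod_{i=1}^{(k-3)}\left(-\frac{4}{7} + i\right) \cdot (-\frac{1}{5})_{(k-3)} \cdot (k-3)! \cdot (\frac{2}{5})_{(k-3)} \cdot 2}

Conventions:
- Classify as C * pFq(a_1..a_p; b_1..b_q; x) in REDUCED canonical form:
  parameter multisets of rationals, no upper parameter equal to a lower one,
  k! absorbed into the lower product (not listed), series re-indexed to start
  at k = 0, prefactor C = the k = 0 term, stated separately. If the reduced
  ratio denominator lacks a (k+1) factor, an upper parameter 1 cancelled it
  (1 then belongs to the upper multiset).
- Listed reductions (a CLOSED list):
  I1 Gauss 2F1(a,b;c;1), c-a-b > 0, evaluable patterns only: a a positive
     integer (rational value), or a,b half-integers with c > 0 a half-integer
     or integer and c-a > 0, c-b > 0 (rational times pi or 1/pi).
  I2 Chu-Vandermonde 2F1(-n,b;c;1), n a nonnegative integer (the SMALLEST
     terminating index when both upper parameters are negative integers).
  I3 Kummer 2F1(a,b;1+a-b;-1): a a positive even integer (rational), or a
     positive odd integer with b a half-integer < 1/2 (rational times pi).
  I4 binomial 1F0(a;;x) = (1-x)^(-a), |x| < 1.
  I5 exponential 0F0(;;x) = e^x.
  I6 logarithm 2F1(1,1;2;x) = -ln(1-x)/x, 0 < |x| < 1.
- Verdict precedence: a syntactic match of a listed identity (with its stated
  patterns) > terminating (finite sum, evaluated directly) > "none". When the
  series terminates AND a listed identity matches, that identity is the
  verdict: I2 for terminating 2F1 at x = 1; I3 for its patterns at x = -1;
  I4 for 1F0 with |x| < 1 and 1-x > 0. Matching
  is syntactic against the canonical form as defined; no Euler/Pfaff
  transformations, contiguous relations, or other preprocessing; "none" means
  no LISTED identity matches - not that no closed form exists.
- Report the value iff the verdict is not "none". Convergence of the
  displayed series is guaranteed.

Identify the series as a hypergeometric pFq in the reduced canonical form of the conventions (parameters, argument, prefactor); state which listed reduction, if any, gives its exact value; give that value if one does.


x = -6 here; the reduced form reads 3F2, upper {-9, -\frac{5}{4}, 2}, lower {-\frac{1}{5}, \frac{2}{5}}, C = \frac{3}{10}. Verdict: terminating at k = 9: the factor (-9)_k kills every later term; summing the 10 survivors is exact. Hence: -\frac{237712875999462856394859}{1405505275166720}.

First insight: t_0 being \frac{3}{10}, the constant factors (C = 3/10) combine into one prefactor.
Term ratio: r(k) = -6 * (k-9) (k-\frac{5}{4}) (k+2) / [(k-\frac{1}{5}) (k+\frac{2}{5}) (k+1)] - rational in k. x = -6; t_0 = \frac{3}{10}; negate the roots.


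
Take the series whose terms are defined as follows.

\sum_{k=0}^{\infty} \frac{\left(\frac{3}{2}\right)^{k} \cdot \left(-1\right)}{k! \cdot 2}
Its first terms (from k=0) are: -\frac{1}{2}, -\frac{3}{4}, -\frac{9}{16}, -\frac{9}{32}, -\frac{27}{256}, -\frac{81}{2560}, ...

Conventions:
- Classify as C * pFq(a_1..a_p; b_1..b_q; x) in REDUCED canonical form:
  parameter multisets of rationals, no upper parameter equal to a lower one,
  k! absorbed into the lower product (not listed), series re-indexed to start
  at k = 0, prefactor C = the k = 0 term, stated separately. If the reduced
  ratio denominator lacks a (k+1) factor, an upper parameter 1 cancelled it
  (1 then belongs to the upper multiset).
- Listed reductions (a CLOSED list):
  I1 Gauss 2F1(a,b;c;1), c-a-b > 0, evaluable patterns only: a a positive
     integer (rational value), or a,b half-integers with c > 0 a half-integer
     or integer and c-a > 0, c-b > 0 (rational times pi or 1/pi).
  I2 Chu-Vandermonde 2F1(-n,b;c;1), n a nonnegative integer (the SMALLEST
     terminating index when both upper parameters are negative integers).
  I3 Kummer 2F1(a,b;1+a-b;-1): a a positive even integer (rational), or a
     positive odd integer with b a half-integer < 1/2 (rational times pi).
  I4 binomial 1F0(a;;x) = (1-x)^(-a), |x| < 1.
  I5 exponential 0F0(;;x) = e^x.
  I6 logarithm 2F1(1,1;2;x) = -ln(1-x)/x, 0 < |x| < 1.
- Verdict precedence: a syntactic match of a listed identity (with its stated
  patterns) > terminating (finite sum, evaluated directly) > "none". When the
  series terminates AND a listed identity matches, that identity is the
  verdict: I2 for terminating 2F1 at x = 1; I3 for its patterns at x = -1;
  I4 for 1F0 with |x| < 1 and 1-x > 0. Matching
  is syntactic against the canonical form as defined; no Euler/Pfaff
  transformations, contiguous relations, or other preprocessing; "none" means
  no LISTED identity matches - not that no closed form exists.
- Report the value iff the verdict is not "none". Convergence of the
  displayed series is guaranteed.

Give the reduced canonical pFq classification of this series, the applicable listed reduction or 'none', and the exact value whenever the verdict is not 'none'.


With C = -\frac{1}{2}: the canonical form is 0F0(-; -; \frac{3}{2}). Verdict at x = \frac{3}{2}: the exponential series (I5) matches (the 0F0 exponential series at x = \frac{3}{2}). Value: \left(-\frac{1}{2}\right) \cdot e^{\frac{3}{2}}.

Key observation: t_0 = -\frac{1}{2} here, and the constant factors (prefactor -1/2) combine into one prefactor.
Adjacent-term ratio: r(k) = \frac{3}{2} * 1 / [(k+1)] - rational in k, leading ratio \frac{3}{2}; with t_0 = -\frac{1}{2}, classification follows.


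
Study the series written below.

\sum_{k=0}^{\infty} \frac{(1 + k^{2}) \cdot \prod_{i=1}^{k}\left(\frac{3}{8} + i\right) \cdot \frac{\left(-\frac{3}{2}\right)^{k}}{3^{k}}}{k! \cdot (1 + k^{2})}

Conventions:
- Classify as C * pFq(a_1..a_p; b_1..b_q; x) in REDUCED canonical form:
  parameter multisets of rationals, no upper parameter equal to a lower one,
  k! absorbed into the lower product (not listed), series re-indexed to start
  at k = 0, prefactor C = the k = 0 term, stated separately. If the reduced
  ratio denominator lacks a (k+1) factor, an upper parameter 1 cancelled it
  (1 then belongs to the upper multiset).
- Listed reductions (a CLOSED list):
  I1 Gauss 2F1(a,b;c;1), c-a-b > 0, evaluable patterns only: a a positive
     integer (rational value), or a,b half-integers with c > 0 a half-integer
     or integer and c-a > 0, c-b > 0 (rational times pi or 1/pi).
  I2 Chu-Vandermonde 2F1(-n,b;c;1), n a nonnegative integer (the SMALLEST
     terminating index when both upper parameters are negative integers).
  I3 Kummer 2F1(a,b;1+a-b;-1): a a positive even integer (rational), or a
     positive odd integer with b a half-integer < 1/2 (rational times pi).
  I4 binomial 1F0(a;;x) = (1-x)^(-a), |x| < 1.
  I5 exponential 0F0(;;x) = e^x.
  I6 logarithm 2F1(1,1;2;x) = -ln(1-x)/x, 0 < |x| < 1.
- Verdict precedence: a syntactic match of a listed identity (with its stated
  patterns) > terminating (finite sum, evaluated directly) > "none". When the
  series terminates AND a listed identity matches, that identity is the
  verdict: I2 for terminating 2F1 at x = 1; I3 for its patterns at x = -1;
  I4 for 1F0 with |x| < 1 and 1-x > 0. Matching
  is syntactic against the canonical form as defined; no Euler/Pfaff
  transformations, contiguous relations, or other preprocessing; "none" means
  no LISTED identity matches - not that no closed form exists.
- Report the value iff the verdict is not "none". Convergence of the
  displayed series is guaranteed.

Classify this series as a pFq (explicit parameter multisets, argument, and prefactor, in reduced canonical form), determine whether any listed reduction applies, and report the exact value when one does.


First insight: t_0 being 1, k^2 + 1 divides numerator and denominator alike; prefactor 1 after cancelling.
Ratio: r(k) = -\frac{1}{2} * (k+\frac{11}{8}) / [(k+1)] - poly over poly, x = -\frac{1}{2} from leading terms; C = 1 at k = 0.

At argument -\frac{1}{2}: a 1F0 with upper {\frac{11}{8}}, lower {-}, scaled by C = 1. Verdict (x = -\frac{1}{2}): the binomial series (I4) applies (the 1F0 binomial series: exponent -11/8, x = -\frac{1}{2}). Its exact value is \left(\frac{3}{2}\right)^{-\frac{11}{8}}.


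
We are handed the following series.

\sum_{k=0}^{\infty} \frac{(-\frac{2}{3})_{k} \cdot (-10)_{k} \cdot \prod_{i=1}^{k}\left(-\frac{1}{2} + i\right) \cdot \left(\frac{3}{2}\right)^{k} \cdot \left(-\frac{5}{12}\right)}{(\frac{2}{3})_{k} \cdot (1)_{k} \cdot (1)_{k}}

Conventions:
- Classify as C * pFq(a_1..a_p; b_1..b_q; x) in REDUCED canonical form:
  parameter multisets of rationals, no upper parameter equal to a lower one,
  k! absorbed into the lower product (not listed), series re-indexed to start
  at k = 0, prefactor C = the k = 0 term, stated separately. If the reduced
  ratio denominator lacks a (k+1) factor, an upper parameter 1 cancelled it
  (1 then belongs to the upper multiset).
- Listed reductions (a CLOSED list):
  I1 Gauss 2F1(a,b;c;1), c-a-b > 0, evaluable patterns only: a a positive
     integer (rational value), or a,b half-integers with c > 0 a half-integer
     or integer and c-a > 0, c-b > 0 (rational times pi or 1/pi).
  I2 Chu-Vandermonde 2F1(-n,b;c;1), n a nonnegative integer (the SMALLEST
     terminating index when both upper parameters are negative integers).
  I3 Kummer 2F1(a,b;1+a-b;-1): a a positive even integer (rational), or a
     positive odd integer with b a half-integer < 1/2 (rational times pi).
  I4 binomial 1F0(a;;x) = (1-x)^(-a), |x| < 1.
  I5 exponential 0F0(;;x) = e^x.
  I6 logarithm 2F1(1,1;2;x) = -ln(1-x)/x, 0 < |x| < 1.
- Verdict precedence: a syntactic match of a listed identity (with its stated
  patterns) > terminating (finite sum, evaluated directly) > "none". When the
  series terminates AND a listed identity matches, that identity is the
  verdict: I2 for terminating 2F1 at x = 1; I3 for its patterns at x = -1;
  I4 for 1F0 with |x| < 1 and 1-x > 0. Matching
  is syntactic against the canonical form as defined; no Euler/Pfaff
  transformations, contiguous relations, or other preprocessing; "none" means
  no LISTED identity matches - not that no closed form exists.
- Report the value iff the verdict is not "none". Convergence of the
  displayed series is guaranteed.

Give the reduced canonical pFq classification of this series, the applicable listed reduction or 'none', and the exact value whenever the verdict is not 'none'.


This is -\frac{5}{12} * 3F2(-10, -\frac{2}{3}, \frac{1}{2}; \frac{2}{3}, 1; \frac{3}{2}) in reduced canonical form. Verdict: terminating. (-10)_k vanishes past k = 10, leaving a 11-term sum, computed directly. Hence: -\frac{1875526652335}{794032078848}.

Key observation: x = \frac{3}{2} and (1)_k (C = -5/12, x = 3/2) is k! itself.
Consecutive-term ratio: r(k) = \frac{3}{2} * (k-10) (k-\frac{2}{3}) (k+\frac{1}{2}) / [(k+\frac{2}{3}) (k+1) (k+1)] - rational; roots negated = parameters, x = \frac{3}{2}, C = -\frac{5}{12}.


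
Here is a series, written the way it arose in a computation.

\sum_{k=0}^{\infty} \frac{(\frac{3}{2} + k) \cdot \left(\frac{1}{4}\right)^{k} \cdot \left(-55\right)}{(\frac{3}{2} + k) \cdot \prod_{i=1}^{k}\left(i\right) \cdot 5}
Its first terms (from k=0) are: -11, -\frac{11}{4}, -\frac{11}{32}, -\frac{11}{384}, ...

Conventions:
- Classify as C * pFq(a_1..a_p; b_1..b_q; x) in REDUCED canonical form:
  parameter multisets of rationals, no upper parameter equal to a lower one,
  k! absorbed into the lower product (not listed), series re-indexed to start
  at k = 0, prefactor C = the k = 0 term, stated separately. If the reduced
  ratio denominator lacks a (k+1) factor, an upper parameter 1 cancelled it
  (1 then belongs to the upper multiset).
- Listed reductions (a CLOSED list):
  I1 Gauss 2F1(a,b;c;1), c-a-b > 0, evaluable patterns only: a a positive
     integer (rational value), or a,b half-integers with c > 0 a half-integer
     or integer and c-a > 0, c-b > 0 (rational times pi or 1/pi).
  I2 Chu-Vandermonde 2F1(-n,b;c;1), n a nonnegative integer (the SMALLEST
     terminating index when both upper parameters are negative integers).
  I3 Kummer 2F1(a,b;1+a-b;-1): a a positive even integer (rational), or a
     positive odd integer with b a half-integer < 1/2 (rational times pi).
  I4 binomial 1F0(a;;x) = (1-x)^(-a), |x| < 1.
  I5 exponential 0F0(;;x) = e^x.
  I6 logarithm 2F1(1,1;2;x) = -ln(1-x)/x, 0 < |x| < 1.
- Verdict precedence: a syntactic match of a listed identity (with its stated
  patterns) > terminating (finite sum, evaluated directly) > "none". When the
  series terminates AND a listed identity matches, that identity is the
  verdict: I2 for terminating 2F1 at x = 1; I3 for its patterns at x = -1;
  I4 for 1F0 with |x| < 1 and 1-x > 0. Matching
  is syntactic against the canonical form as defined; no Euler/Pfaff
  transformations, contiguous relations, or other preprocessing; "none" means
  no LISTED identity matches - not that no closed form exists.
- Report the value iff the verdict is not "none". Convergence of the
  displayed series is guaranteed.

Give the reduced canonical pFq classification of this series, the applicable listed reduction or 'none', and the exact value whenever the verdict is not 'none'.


Classification (C = -11): 0F0 with upper {-}, lower {-}, argument x = \frac{1}{4}. Verdict: the I5 exponential reduction matches (the 0F0 exponential series at x = \frac{1}{4}). Value: \left(-11\right) \cdot e^{\frac{1}{4}}.

The tell: t_0 being -11, the constant factors (prefactor -11) combine into one prefactor.
Step ratio: r(k) = \frac{1}{4} * 1 / [(k+1)] - poly over poly, x = \frac{1}{4} from leading terms; C = -11 at k = 0.


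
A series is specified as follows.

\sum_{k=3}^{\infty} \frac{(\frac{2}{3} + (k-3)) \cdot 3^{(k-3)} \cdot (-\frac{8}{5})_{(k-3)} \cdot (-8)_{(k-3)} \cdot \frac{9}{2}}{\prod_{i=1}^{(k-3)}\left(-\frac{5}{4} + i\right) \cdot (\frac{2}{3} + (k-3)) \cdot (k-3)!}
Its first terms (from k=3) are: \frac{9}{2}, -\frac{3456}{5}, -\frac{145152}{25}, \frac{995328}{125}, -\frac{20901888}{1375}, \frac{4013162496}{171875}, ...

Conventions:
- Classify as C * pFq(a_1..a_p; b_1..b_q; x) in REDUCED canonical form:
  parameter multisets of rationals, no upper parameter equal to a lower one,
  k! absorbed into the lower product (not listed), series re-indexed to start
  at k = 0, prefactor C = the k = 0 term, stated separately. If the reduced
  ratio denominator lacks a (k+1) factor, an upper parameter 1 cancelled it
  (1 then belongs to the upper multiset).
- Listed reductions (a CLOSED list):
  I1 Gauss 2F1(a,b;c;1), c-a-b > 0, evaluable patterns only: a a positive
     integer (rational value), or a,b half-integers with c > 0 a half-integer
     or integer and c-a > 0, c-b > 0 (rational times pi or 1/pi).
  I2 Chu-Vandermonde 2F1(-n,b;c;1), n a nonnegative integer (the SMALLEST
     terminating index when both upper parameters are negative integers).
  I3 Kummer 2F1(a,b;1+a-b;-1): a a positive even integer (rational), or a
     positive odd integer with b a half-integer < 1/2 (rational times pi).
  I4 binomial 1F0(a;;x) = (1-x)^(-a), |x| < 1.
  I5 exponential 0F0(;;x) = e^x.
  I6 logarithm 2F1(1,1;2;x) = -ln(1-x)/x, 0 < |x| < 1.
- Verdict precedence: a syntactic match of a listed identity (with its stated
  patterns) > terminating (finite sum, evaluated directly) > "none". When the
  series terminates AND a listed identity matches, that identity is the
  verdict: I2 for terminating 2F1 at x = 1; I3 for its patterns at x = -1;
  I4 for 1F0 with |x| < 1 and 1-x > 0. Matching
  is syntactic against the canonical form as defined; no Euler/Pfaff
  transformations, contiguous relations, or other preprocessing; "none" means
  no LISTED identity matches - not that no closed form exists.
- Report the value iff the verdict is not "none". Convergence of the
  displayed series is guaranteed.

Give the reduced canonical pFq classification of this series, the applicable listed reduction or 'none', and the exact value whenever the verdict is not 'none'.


The series (x = 3) is 2F1: upper {-8, -\frac{8}{5}}, lower {-\frac{1}{4}}, prefactor \frac{9}{2}. Verdict: terminating - no listed pattern fits, but -8 in the upper list cuts the series at k = 8; direct evaluation. Sum: -\frac{74014720661349}{18777343750}.

First insight: x = 3 and the lower running product (C = 9/2) is a rising factorial.
Step ratio: r(k) = 3 * (k-8) (k-\frac{8}{5}) / [(k-\frac{1}{4}) (k+1)] - rational in k, leading ratio 3; with t_0 = \frac{9}{2}, classification follows.


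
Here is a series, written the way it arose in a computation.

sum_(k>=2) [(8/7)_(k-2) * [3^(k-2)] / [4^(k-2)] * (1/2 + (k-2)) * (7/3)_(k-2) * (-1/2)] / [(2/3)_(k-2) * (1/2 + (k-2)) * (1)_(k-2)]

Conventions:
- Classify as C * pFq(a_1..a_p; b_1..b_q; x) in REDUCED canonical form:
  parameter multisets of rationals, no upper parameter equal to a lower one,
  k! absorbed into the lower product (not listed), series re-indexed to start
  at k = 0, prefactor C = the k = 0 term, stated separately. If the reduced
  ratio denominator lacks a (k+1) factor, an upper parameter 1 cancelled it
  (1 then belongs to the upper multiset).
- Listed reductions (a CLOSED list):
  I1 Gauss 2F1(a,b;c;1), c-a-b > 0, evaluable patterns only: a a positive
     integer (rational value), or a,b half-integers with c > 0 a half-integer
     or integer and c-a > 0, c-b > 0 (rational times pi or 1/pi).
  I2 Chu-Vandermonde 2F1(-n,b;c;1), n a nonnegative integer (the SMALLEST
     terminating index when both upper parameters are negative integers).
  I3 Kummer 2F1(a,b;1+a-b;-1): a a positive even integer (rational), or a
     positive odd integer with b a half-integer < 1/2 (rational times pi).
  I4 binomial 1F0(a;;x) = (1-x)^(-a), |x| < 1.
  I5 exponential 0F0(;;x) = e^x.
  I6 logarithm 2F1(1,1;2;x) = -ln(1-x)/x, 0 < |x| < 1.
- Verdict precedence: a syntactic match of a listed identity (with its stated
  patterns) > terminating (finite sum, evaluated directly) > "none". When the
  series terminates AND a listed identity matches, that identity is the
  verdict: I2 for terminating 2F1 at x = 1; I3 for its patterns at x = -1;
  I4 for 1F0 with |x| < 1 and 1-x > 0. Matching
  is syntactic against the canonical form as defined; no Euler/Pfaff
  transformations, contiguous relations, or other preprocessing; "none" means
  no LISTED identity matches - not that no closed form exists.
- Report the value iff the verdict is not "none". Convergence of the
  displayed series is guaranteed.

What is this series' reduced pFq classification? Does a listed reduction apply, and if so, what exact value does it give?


x = 3/4 here; the reduced form reads 2F1, upper {8/7, 7/3}, lower {2/3}, C = -1/2. Verdict: none (x = 3/4): each listed identity misses the multisets {8/7, 7/3} ; {2/3}.

Structural cue: t_0 being -1/2, striking the common factor k + 1/2 reduces the term (prefactor -1/2).
Adjacent-term ratio: r(k) = (3/4) * (k+8/7) (k+7/3) / [(k+2/3) (k+1)] - rational in k, leading ratio (3/4); with t_0 = -1/2, classification follows.


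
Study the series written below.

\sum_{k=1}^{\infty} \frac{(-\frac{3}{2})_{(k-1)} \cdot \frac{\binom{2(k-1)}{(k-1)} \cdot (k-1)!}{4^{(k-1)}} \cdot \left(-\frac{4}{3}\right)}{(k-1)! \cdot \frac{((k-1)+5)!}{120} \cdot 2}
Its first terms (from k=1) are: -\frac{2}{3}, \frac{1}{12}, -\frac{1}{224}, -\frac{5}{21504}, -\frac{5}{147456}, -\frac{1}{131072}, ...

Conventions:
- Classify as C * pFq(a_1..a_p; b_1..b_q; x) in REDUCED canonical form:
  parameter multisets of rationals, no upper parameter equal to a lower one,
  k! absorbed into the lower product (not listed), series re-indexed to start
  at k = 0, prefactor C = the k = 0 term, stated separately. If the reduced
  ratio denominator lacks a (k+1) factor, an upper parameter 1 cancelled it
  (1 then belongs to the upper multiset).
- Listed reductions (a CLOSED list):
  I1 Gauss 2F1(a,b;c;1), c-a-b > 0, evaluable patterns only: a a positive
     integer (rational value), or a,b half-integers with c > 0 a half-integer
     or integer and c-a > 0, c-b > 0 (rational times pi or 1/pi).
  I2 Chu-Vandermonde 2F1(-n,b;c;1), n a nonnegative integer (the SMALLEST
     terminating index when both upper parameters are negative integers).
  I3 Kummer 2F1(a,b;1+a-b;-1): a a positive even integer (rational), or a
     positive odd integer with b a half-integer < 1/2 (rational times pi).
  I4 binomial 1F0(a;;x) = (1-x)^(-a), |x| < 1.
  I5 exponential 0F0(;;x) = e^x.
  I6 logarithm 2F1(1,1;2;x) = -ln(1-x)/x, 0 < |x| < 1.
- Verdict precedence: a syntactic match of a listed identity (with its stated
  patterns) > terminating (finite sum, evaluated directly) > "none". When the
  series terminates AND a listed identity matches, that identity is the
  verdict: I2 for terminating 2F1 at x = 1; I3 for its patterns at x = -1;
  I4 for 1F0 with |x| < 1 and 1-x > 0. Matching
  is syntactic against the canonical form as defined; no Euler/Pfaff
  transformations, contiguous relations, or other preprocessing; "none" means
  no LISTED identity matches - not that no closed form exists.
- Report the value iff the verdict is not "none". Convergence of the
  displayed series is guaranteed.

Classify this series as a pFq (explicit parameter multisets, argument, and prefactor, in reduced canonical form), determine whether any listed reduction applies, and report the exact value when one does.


At argument 1: a 2F1 with upper {-\frac{3}{2}, \frac{1}{2}}, lower {6}, scaled by C = -\frac{2}{3}. Verdict at x = 1: Gauss's theorem I1 (half-integer case) matches (x = 1; upper {-\frac{3}{2}, \frac{1}{2}} half-integers, c = 6 in the evaluable pattern). Value: \left(-\frac{1048576}{567567}\right) / \pi.

Key step: from the first term -\frac{2}{3}: the denominator's factorial ratio (prefactor -2/3) is a lower Pochhammer.
Adjacent-term ratio: r(k) = 1 * (k-\frac{3}{2}) (k+\frac{1}{2}) / [(k+6) (k+1)] - rational in k, leading ratio 1; with t_0 = -\frac{2}{3}, classification follows.


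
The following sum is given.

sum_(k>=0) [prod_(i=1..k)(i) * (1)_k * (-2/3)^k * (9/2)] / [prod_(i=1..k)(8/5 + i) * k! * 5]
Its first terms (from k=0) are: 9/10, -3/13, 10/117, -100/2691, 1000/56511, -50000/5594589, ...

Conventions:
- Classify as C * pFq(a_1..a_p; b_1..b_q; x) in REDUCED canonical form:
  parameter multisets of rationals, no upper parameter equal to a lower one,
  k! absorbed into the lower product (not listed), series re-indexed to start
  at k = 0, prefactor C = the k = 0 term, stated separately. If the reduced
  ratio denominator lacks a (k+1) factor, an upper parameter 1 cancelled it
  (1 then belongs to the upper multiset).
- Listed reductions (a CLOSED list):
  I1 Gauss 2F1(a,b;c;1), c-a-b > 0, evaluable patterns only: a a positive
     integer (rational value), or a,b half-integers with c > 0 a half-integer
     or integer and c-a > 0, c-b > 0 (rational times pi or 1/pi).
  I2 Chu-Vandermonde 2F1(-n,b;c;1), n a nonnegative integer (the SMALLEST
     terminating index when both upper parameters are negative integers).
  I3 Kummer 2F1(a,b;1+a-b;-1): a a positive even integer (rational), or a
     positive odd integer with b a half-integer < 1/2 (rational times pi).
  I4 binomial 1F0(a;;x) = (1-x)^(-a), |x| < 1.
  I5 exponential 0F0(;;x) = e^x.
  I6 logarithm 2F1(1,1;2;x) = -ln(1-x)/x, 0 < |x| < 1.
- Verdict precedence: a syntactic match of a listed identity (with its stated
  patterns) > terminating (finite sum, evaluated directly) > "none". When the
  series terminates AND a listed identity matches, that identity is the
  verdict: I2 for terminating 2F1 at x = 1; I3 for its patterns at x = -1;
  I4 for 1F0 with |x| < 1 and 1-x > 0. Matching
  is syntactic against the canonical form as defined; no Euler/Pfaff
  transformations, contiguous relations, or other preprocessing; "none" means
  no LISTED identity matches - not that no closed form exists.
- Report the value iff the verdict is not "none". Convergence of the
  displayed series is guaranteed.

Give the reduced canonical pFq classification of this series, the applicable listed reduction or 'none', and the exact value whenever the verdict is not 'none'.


Classification (C = 9/10): 2F1 with upper {1, 1}, lower {13/5}, argument x = -2/3. Verdict: no listed reduction: x = -2/3 and upper {1, 1} fail every I1-I6 pattern.

Key observation: t_0 = 9/10 here, and the running product (C = 9/10) telescopes to a rising factorial.
Step ratio: r(k) = (-2/3) * (k+1) (k+1) / [(k+13/5) (k+1)] - poly over poly, x = (-2/3) from leading terms; C = 9/10 at k = 0.


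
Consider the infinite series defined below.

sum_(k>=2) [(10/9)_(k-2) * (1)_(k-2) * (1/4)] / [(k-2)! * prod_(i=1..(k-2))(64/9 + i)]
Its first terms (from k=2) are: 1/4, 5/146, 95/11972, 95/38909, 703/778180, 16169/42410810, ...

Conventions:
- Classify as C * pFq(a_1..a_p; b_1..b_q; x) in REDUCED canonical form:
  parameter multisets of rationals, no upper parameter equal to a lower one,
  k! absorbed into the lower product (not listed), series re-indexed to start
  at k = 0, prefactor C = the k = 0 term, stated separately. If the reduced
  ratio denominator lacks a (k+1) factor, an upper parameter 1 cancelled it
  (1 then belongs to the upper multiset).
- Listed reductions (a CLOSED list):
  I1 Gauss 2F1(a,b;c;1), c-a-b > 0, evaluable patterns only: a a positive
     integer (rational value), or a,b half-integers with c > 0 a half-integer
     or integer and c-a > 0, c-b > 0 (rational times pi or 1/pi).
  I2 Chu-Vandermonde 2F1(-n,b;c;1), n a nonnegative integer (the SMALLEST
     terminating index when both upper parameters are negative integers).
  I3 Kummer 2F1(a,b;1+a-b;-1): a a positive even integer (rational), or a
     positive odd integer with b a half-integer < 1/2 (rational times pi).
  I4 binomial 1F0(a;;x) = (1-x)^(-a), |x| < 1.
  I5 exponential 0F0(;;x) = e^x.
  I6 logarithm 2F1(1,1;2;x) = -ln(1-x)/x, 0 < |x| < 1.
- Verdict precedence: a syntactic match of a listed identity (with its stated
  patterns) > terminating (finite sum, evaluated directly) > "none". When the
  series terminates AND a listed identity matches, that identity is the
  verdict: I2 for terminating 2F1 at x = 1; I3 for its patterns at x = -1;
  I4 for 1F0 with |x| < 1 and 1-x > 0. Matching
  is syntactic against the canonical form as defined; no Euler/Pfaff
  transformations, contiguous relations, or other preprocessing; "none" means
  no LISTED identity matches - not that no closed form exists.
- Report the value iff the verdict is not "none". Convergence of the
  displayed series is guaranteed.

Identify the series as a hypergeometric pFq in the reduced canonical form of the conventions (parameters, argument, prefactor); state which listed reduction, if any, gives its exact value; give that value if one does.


Canonical form: C = 1/4 times 2F1 with upper {1, 10/9}, lower {73/9}, x = 1. Verdict: Gauss's theorem (I1) matches (x = 1: the Gamma ratio telescopes since c-a-b = 6 > 0 and a = 1 in Z>0). Value: 8/27.

Structural cue: t_0 being 1/4, the lower running product (C = 1/4) is a rising factorial.
Ratio: r(k) = 1 * (k+1) (k+10/9) / [(k+73/9) (k+1)] - rational; roots negated = parameters, x = 1, C = 1/4.


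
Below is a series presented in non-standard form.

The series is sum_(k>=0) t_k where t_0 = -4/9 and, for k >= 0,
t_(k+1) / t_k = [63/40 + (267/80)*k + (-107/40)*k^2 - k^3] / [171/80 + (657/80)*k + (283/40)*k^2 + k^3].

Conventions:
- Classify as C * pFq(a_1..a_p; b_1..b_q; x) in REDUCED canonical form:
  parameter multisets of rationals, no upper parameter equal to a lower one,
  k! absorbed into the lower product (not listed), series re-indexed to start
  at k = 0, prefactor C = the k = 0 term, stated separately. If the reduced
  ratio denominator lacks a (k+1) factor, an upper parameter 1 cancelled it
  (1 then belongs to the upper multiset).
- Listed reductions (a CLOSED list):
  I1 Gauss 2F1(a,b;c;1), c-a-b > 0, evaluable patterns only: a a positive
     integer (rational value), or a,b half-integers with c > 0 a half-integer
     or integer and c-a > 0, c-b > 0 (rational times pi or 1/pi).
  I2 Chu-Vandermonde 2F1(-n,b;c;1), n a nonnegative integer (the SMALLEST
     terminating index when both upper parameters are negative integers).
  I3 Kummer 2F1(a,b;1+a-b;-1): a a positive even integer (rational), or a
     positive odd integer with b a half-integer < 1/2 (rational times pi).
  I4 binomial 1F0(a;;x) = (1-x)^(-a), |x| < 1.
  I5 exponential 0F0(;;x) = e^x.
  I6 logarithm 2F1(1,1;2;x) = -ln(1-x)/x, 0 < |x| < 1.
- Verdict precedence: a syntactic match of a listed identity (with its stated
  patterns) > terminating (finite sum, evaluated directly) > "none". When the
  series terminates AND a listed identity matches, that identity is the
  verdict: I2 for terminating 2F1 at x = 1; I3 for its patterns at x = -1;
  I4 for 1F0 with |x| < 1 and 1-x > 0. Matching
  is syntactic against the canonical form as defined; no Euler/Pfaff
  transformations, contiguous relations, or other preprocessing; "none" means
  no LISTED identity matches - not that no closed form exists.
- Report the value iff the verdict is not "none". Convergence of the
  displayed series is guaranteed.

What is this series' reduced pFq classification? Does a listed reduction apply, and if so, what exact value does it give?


First insight: from the first term -4/9: the expanded ratio factors over Q; C = -4/9, roots give parameters.
Step ratio: r(k) = (-1) * (k-6/5) (k+7/2) / [(k+57/10) (k+1)] - rational in k, leading ratio (-1); with t_0 = -4/9, classification follows.

Canonical form: C = -4/9 times 2F1 with upper {-6/5, 7/2}, lower {57/10}, x = -1. Verdict: none here - no I1-I6 shape fits x = -1 with lower {57/10}.
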